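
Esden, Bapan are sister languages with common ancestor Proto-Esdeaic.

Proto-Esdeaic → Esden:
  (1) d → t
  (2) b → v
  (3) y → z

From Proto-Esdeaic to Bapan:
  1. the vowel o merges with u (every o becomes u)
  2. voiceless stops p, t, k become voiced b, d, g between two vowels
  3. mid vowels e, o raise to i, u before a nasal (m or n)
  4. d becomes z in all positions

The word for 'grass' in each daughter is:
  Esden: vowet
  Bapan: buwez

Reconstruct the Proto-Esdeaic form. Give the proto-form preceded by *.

*bowed

Position 1: Esden has v, Bapan has b. Taking the neighbouring segments as reconstructed: Esden v could go back to *b or *v; Bapan b can only go back to *b — the one source consistent with every daughter is *b.
Position 5: Esden has t, Bapan has z. Taking the neighbouring segments as reconstructed: Esden t could go back to *t or *d; Bapan z could go back to *d or *z — the one source consistent with every daughter is *d.
This points to *bowed. Verify forward in each daughter:
Esden: start from *bowed.
  rule 1 (unconditioned shift): bowed → bowet
  rule 2 (unconditioned shift): bowet → vowet
  rule 3: no change — vowet
  ⇒ Esden vowet
Bapan: *bowed
  bowed → buwed   [vowel merger]
  buwed (rule 2 does not apply)
  buwed (rule 3 does not apply)
  buwed → buwez   [unconditioned shift]
  giving Bapan buwez.
No other proto-form is consistent with every reflex, so the reconstruction is *bowed.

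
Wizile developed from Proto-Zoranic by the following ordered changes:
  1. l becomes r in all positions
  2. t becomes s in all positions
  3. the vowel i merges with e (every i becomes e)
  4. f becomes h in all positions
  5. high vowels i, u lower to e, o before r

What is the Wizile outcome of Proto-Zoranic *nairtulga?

Wizile: *nairtulga
  nairtulga → nairturga   [unconditioned shift]
  nairturga → nairsurga   [unconditioned shift]
  nairsurga → naersurga   [vowel merger]
  naersurga (rule 4 does not apply)
  naersurga → naersorga   [pre-rhotic lowering]
  giving Wizile naersorga.

naersorga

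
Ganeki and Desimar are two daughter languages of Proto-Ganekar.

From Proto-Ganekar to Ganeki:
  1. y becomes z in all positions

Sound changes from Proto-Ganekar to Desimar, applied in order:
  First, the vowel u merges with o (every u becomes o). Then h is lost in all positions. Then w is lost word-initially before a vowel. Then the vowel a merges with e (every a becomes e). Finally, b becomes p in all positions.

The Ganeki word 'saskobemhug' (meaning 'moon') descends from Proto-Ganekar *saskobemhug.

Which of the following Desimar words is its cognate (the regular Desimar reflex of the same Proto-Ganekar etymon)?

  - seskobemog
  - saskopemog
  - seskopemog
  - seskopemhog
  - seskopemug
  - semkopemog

seskopemog

Desimar: *saskobemhug
  saskobemhug → saskobemhog   [vowel merger]
  saskobemhog → saskobemog   [h-loss]
  saskobemog (rule 3 does not apply)
  saskobemog → seskobemog   [vowel merger]
  seskobemog → seskopemog   [unconditioned shift]
  giving Desimar seskopemog.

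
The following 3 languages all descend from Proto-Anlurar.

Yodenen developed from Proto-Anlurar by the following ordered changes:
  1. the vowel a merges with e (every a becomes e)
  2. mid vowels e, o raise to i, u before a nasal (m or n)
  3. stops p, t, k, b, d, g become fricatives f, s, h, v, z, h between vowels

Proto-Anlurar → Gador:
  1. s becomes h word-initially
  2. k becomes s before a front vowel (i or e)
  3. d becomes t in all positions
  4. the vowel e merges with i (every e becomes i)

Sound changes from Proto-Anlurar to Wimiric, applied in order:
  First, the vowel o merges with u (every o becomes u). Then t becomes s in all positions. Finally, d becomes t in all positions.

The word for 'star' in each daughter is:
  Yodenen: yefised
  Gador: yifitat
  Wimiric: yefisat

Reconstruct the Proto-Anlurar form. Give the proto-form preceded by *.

Position 6: Yodenen has e, Gador has a, Wimiric has a. Gador preserves a here (none of its changes turn any other segment into a), so the proto-segment is *a.
Position 5: Yodenen has s, Gador has t, Wimiric has s. Taking the neighbouring segments as reconstructed: Yodenen s could go back to *t or *s; Gador t could go back to *t or *d; Wimiric s could go back to *t or *s — the one source consistent with every daughter is *t.
Verify the candidate proto-form against each daughter:
Yodenen: *yefitad > yefited > yefised  (by vowel merger, intervocalic lenition)
Gador: *yefitad > yefitat > yifitat  (by unconditioned shift, vowel merger)
Wimiric: start from *yefitad.
  rule 1: no change — yefitad
  rule 2 (unconditioned shift): yefitad → yefisad
  rule 3 (unconditioned shift): yefisad → yefisat
  ⇒ Wimiric yefisat
No other proto-form is consistent with every reflex, so the reconstruction is *yefitad.

*yefitad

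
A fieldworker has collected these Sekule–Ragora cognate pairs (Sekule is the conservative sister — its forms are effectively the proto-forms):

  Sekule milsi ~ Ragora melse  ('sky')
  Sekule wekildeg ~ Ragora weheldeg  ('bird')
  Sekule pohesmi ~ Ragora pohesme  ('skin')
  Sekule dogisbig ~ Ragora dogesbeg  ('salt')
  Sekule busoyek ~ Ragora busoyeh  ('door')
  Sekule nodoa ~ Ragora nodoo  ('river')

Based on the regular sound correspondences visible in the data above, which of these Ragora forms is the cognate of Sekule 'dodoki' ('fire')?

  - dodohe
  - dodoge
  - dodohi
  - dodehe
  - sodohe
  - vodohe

dodohe

wekildeg ~ weheldeg — Sekule k corresponds to Ragora h between vowels (before a front vowel).
milsi ~ melse, pohesmi ~ pohesme — Sekule i corresponds to Ragora e word-finally.
Applying these to Sekule 'dodoki':
  dodoki → dodohi   (k→h between vowels (before a front vowel))
  dodohi → dodohe   (i→e word-finally)
So the Ragora cognate is 'dodohe'.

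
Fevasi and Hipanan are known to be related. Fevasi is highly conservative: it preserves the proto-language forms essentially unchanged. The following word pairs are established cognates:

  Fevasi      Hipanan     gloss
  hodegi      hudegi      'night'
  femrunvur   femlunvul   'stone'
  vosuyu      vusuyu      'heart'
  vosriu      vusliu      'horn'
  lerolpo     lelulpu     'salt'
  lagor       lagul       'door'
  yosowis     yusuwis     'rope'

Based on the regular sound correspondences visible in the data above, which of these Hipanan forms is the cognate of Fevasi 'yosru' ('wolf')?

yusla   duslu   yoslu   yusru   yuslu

yuslu

hodegi ~ hudegi, vosuyu ~ vusuyu — Fevasi o corresponds to Hipanan u after a consonant, before a consonant other than r, m, n, p, b, f, v.
femrunvur ~ femlunvul — Fevasi r corresponds to Hipanan l after a consonant, before a back vowel.
Applying these to Fevasi 'yosru':
  yosru → yusru   (o→u after a consonant, before a consonant other than r, m, n, p, b, f, v)
  yusru → yuslu   (r→l after a consonant, before a back vowel)
So the Hipanan cognate is 'yuslu'.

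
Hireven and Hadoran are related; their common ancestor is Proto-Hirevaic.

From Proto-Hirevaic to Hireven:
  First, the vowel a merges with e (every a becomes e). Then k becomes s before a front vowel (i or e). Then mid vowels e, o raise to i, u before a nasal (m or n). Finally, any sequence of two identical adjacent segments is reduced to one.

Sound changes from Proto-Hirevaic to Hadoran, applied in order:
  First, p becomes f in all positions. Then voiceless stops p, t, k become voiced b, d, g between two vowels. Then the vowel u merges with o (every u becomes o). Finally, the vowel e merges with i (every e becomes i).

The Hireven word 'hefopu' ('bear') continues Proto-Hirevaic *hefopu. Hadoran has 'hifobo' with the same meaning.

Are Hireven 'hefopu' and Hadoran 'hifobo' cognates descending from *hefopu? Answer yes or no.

Derive the expected Hadoran reflex of *hefopu:
Hadoran: *hefopu > hefofu > hefofo > hifofo  (by unconditioned shift, vowel merger, vowel merger)
The regular Hadoran reflex would be 'hifofo', but the attested form is 'hifobo'. The correspondence is irregular, so they are not cognates (the Hadoran form has a different source).

no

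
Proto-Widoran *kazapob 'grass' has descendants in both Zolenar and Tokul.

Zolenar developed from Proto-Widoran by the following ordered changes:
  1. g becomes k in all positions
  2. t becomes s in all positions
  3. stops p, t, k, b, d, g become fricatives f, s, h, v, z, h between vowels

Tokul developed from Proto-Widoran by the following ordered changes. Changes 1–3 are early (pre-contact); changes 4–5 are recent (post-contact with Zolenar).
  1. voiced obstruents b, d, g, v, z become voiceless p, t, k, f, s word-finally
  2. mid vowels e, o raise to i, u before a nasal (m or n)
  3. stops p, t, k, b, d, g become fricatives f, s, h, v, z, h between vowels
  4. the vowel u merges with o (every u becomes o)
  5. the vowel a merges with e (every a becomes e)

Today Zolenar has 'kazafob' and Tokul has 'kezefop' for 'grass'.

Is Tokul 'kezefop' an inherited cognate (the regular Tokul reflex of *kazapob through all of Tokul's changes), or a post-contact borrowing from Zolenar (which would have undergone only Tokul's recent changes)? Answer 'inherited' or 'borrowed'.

inherited

If inherited, *kazapob would pass through all of Tokul's changes:
Tokul: start from *kazapob.
  rule 1 (final devoicing): kazapob → kazapop
  rule 2: no change — kazapop
  rule 3 (intervocalic lenition): kazapop → kazafop
  rule 4: no change — kazafop
  rule 5 (vowel merger): kazafop → kezefop
  ⇒ Tokul kezefop
If borrowed from Zolenar 'kazafob' after the early changes, it would undergo only the recent ones:
  rule 4 (vowel merger): no change (kazafob)
  rule 5 (vowel merger): kazafob → kezefob
  ⇒ as a loan: kezefob
Tokul 'kezefop' matches the inherited outcome exactly, so it is an inherited cognate, not a loan.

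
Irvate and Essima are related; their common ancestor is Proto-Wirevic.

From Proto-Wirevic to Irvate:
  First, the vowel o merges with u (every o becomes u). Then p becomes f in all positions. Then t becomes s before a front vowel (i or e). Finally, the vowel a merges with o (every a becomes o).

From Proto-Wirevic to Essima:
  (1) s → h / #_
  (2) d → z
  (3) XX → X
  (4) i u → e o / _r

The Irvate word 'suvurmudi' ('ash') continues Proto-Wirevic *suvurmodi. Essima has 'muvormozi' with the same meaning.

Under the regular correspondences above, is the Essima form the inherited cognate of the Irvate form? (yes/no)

no

Derive the expected Essima reflex of *suvurmodi:
Essima: *suvurmodi
  suvurmodi → huvurmodi   [debuccalisation]
  huvurmodi → huvurmozi   [unconditioned shift]
  huvurmozi (rule 3 does not apply)
  huvurmozi → huvormozi   [pre-rhotic lowering]
  giving Essima huvormozi.
The regular Essima reflex would be 'huvormozi', but the attested form is 'muvormozi'. The correspondence is irregular, so they are not cognates (the Essima form has a different source).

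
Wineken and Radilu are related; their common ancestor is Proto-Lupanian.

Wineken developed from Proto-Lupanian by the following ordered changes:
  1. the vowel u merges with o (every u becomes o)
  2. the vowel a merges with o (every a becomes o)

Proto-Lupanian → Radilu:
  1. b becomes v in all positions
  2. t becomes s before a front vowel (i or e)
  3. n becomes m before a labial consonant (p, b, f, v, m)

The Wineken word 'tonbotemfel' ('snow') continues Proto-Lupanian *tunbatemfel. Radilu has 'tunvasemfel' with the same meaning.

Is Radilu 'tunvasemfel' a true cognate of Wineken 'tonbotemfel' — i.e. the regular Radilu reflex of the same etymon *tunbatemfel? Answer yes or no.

Derive the expected Radilu reflex of *tunbatemfel:
Radilu: *tunbatemfel > tunvatemfel > tunvasemfel > tumvasemfel  (by unconditioned shift, palatalisation, nasal place assimilation)
The regular Radilu reflex would be 'tumvasemfel', but the attested form is 'tunvasemfel'. The correspondence is irregular, so they are not cognates (the Radilu form has a different source).

no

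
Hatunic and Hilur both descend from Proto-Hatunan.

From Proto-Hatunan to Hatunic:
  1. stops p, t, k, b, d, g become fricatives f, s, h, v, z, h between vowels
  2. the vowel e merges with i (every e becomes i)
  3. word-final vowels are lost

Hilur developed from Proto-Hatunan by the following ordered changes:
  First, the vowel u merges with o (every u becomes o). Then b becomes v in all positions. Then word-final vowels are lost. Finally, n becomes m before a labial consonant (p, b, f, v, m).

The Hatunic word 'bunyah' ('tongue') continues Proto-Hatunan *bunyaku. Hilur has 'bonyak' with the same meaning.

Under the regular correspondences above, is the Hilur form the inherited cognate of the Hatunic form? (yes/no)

no

Derive the expected Hilur reflex of *bunyaku:
Hilur: *bunyaku > bonyako > vonyako > vonyak  (by vowel merger, unconditioned shift, apocope)
The regular Hilur reflex would be 'vonyak', but the attested form is 'bonyak'. The correspondence is irregular, so they are not cognates (the Hilur form has a different source).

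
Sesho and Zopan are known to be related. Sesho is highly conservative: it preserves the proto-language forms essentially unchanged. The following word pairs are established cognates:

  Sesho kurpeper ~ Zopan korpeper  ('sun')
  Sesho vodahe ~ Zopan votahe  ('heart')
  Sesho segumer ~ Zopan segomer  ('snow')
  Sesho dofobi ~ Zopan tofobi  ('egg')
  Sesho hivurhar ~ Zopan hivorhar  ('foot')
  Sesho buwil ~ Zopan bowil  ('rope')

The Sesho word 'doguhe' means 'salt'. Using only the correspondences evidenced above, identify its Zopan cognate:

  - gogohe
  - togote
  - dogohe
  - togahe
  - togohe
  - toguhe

togohe

dofobi ~ tofobi — Sesho d corresponds to Zopan t word-initially before a back vowel.
buwil ~ bowil — Sesho u corresponds to Zopan o after a consonant, before a consonant other than r, m, n, p, b, f, v.
Applying these to Sesho 'doguhe':
  doguhe → toguhe   (d→t word-initially before a back vowel)
  toguhe → togohe   (u→o after a consonant, before a consonant other than r, m, n, p, b, f, v)
So the Zopan cognate is 'togohe'.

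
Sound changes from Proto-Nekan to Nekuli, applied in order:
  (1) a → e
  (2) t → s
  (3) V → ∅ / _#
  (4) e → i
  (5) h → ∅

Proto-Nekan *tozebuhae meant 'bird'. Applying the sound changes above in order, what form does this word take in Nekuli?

sozibui

Nekuli: *tozebuhae > tozebuhee > sozebuhee > sozebuhe > sozibuhi > sozibui  (by vowel merger, unconditioned shift, apocope, vowel merger, h-loss)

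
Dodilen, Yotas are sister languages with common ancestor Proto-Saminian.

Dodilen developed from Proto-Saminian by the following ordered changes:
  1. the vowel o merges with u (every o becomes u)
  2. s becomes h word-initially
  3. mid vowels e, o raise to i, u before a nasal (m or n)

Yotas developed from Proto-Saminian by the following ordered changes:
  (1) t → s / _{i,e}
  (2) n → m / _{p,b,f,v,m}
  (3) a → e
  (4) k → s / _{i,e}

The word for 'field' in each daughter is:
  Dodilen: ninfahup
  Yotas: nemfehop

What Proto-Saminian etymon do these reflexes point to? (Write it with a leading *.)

Position 3: Dodilen has n, Yotas has m. Dodilen preserves n here (none of its changes turn any other segment into n), so the proto-segment is *n.
Position 2: Dodilen has i, Yotas has e. Taking the neighbouring segments as reconstructed: Dodilen i could go back to *e or *i; Yotas e could go back to *a or *e — the one source consistent with every daughter is *e.
Position 7: Dodilen has u, Yotas has o. Yotas preserves o here (none of its changes turn any other segment into o), so the proto-segment is *o.
Continuing position by position gives *nenfahop; check it forward:
Dodilen: *nenfahop
  nenfahop → nenfahup   [vowel merger]
  nenfahup (rule 2 does not apply)
  nenfahup → ninfahup   [pre-nasal raising]
  giving Dodilen ninfahup.
Yotas: start from *nenfahop.
  rule 1: no change — nenfahop
  rule 2 (nasal place assimilation): nenfahop → nemfahop
  rule 3 (vowel merger): nemfahop → nemfehop
  rule 4: no change — nemfehop
  ⇒ Yotas nemfehop
*nenfahop is the unique common source.

*nenfahop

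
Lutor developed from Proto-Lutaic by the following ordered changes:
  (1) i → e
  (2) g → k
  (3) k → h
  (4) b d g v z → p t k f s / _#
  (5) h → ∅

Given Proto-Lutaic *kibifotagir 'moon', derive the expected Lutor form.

ebefotaer

Lutor: *kibifotagir
  kibifotagir → kebefotager   [vowel merger]
  kebefotager → kebefotaker   [unconditioned shift]
  kebefotaker → hebefotaher   [unconditioned shift]
  hebefotaher (rule 4 does not apply)
  hebefotaher → ebefotaer   [h-loss]
  giving Lutor ebefotaer.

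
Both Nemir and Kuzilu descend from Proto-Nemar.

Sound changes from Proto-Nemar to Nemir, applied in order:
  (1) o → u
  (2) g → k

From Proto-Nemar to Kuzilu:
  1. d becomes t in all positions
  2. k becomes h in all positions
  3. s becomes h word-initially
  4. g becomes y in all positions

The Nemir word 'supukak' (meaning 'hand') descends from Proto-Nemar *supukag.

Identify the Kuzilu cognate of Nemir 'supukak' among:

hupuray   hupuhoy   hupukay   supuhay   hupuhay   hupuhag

Kuzilu: start from *supukag.
  rule 1: no change — supukag
  rule 2 (unconditioned shift): supukag → supuhag
  rule 3 (debuccalisation): supuhag → hupuhag
  rule 4 (unconditioned shift): hupuhag → hupuhay
  ⇒ Kuzilu hupuhay
Only 'hupuhay' matches the regular Kuzilu development of *supukag.

hupuhay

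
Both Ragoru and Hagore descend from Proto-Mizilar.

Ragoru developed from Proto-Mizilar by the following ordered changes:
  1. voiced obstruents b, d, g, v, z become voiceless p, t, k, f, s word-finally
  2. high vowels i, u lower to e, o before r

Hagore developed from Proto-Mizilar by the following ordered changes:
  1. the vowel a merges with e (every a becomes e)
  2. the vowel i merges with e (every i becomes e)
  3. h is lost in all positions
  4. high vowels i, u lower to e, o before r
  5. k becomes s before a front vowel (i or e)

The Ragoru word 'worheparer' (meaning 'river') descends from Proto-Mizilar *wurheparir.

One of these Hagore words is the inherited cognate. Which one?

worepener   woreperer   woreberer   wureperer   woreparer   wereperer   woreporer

woreperer

Hagore: *wurheparir > wurheperir > wurheperer > wureperer > woreperer  (by vowel merger, vowel merger, h-loss, pre-rhotic lowering)
The other candidates each miss or misapply at least one Hagore change.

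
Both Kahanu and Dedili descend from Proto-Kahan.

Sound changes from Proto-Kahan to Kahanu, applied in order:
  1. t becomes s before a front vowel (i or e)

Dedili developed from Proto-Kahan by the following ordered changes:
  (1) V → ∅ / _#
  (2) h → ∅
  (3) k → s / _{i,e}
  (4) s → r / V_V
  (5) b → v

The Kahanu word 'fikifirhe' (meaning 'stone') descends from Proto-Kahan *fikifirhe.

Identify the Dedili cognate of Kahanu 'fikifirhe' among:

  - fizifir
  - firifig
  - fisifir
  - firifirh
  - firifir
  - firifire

firifir

Dedili: start from *fikifirhe.
  rule 1 (apocope): fikifirhe → fikifirh
  rule 2 (h-loss): fikifirh → fikifir
  rule 3 (palatalisation): fikifir → fisifir
  rule 4 (rhotacism): fisifir → firifir
  rule 5: no change — firifir
  ⇒ Dedili firifir
Only 'firifir' matches the regular Dedili development of *fikifirhe.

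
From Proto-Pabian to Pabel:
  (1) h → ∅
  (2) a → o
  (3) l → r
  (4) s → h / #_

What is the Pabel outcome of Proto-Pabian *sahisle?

hoisre

Pabel: start from *sahisle.
  rule 1 (h-loss): sahisle → saisle
  rule 2 (vowel merger): saisle → soisle
  rule 3 (unconditioned shift): soisle → soisre
  rule 4 (debuccalisation): soisre → hoisre
  ⇒ Pabel hoisre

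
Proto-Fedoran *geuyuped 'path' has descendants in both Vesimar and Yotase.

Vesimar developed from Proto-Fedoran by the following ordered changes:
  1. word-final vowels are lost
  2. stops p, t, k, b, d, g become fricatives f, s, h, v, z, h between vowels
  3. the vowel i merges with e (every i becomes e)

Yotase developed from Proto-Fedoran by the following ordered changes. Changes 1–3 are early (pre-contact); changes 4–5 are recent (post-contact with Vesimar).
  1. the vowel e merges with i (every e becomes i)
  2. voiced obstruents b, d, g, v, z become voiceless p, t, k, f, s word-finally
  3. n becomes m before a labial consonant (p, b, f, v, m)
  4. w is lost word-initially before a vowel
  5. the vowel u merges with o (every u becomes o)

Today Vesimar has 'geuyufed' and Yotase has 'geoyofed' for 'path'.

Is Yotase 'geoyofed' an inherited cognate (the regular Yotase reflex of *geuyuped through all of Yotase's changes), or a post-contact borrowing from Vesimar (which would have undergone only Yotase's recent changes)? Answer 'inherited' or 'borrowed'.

If inherited, *geuyuped would pass through all of Yotase's changes:
Yotase: *geuyuped
  geuyuped → giuyupid   [vowel merger]
  giuyupid → giuyupit   [final devoicing]
  giuyupit (rule 3 does not apply)
  giuyupit (rule 4 does not apply)
  giuyupit → gioyopit   [vowel merger]
  giving Yotase gioyopit.
If borrowed from Vesimar 'geuyufed' after the early changes, it would undergo only the recent ones:
  rule 4 (glide loss): no change (geuyufed)
  rule 5 (vowel merger): geuyufed → geoyofed
  ⇒ as a loan: geoyofed
Yotase 'geoyofed' matches the loan outcome 'geoyofed', not the inherited 'gioyopit' — it skipped the early Yotase changes, so it was borrowed from Vesimar.

borrowed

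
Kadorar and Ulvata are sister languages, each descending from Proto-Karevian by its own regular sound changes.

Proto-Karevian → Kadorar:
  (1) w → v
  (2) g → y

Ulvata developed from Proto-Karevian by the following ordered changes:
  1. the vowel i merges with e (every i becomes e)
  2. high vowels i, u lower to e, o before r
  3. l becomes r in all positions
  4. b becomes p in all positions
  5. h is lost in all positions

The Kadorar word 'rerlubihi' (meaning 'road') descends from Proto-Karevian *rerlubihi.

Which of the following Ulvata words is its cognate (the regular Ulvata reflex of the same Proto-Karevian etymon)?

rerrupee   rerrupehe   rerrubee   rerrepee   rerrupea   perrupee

rerrupee

Ulvata: *rerlubihi > rerlubehe > rerrubehe > rerrupehe > rerrupee  (by vowel merger, unconditioned shift, unconditioned shift, h-loss)
Among the options, 'rerrupee' alone shows every Ulvata change applied in order.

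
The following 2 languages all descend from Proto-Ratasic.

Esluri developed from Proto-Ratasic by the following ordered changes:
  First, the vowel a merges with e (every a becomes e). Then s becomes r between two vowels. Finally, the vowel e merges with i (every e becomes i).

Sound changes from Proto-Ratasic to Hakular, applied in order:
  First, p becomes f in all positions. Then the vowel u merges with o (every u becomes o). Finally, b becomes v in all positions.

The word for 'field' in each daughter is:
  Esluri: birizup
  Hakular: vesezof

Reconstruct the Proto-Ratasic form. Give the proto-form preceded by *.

Position 7: Esluri has p, Hakular has f. Esluri preserves p here (none of its changes turn any other segment into p), so the proto-segment is *p.
Position 3: Esluri has r, Hakular has s. Hakular preserves s here (none of its changes turn any other segment into s), so the proto-segment is *s.
Verify the candidate proto-form against each daughter:
Esluri: *besezup > berezup > birizup  (by rhotacism, vowel merger)
Hakular: start from *besezup.
  rule 1 (unconditioned shift): besezup → besezuf
  rule 2 (vowel merger): besezuf → besezof
  rule 3 (unconditioned shift): besezof → vesezof
  ⇒ Hakular vesezof
*besezup is the unique common source.

*besezup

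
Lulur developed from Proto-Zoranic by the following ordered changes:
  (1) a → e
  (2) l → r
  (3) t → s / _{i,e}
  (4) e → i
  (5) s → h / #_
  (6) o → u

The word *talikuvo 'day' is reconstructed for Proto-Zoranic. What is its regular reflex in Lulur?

Lulur: *talikuvo > telikuvo > terikuvo > serikuvo > sirikuvo > hirikuvo > hirikuvu  (by vowel merger, unconditioned shift, palatalisation, vowel merger, debuccalisation, vowel merger)

hirikuvu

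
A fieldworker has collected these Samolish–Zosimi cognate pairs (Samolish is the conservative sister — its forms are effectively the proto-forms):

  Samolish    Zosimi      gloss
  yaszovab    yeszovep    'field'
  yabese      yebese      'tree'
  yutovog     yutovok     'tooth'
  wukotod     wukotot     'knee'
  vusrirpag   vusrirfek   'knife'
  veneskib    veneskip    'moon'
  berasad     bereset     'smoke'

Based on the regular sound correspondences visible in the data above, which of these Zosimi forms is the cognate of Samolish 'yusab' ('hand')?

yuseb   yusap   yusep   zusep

yusep

yaszovab ~ yeszovep, yabese ~ yebese — Samolish a corresponds to Zosimi e after a consonant, before a labial obstruent.
yaszovab ~ yeszovep, veneskib ~ veneskip — Samolish b corresponds to Zosimi p word-finally.
Applying these to Samolish 'yusab':
  yusab → yuseb   (a→e after a consonant, before a labial obstruent)
  yuseb → yusep   (b→p word-finally)
So the Zosimi cognate is 'yusep'.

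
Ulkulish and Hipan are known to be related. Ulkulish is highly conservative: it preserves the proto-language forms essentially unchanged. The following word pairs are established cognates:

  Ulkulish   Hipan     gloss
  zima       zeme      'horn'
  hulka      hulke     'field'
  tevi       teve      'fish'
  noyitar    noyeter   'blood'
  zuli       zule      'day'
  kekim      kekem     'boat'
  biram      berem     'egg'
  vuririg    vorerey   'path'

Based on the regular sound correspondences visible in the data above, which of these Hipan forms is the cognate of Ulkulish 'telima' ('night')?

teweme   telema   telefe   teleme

zima ~ zeme, kekim ~ kekem — Ulkulish i corresponds to Hipan e after a consonant, before a nasal.
zima ~ zeme, hulka ~ hulke — Ulkulish a corresponds to Hipan e word-finally.
Applying these to Ulkulish 'telima':
  telima → telema   (i→e after a consonant, before a nasal)
  telema → teleme   (a→e word-finally)
So the Hipan cognate is 'teleme'.

teleme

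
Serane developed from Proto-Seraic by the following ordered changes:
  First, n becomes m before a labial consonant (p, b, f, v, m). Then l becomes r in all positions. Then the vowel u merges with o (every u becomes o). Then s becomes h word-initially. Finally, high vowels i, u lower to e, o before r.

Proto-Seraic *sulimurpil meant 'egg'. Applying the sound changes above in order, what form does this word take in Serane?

horimorper

Serane: *sulimurpil
  sulimurpil (rule 1 does not apply)
  sulimurpil → surimurpir   [unconditioned shift]
  surimurpir → sorimorpir   [vowel merger]
  sorimorpir → horimorpir   [debuccalisation]
  horimorpir → horimorper   [pre-rhotic lowering]
  giving Serane horimorper.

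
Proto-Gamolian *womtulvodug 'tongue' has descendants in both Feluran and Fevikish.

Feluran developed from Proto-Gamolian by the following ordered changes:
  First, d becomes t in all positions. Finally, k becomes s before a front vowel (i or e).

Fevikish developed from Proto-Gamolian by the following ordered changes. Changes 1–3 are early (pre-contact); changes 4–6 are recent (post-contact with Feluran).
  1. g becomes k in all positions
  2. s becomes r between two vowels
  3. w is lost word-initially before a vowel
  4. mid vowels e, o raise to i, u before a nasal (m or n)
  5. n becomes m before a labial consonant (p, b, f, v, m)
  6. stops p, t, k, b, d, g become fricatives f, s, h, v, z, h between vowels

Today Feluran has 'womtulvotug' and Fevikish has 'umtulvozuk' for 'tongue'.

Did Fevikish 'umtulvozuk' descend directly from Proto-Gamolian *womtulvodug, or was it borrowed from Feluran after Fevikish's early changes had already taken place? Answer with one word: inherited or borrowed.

inherited

If inherited, *womtulvodug would pass through all of Fevikish's changes:
Fevikish: *womtulvodug
  womtulvodug → womtulvoduk   [unconditioned shift]
  womtulvoduk (rule 2 does not apply)
  womtulvoduk → omtulvoduk   [glide loss]
  omtulvoduk → umtulvoduk   [pre-nasal raising]
  umtulvoduk (rule 5 does not apply)
  umtulvoduk → umtulvozuk   [intervocalic lenition]
  giving Fevikish umtulvozuk.
If borrowed from Feluran 'womtulvotug' after the early changes, it would undergo only the recent ones:
  rule 4 (pre-nasal raising): womtulvotug → wumtulvotug
  rule 5 (nasal place assimilation): no change (wumtulvotug)
  rule 6 (intervocalic lenition): wumtulvotug → wumtulvosug
  ⇒ as a loan: wumtulvosug
Fevikish 'umtulvozuk' matches the inherited outcome exactly, so it is an inherited cognate, not a loan.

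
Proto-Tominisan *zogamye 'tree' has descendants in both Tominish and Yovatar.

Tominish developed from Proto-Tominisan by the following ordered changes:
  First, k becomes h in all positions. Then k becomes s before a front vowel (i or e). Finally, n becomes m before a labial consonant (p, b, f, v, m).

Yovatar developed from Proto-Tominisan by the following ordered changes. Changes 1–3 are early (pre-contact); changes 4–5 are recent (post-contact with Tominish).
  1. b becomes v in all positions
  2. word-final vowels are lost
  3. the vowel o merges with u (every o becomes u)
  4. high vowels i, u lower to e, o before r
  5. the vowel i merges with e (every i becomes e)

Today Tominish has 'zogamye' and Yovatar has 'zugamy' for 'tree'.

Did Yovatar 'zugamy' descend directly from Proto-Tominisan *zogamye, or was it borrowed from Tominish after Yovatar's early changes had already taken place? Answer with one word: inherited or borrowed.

If inherited, *zogamye would pass through all of Yovatar's changes:
Yovatar: start from *zogamye.
  rule 1: no change — zogamye
  rule 2 (apocope): zogamye → zogamy
  rule 3 (vowel merger): zogamy → zugamy
  rule 4: no change — zugamy
  rule 5: no change — zugamy
  ⇒ Yovatar zugamy
If borrowed from Tominish 'zogamye' after the early changes, it would undergo only the recent ones:
  rule 4 (pre-rhotic lowering): no change (zogamye)
  rule 5 (vowel merger): no change (zogamye)
  ⇒ as a loan: zogamye
Yovatar 'zugamy' matches the inherited outcome exactly, so it is an inherited cognate, not a loan.

inherited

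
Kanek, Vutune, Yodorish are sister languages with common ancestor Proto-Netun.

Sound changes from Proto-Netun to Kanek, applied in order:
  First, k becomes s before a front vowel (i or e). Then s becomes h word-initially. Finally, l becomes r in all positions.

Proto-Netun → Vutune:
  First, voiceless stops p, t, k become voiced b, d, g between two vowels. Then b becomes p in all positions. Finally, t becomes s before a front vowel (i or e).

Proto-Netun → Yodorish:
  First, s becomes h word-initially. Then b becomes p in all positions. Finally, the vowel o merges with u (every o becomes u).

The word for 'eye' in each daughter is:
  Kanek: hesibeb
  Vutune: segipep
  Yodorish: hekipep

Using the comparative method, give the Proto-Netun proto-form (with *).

Position 1: Kanek has h, Vutune has s, Yodorish has h. Taking the neighbouring segments as reconstructed: Kanek h could go back to *k or *s or *h; Vutune s could go back to *t or *s; Yodorish h could go back to *s or *h — the one source consistent with every daughter is *s.
Position 7: Kanek has b, Vutune has p, Yodorish has p. Kanek preserves b here (none of its changes turn any other segment into b), so the proto-segment is *b.
Continuing position by position gives *sekibeb; check it forward:
Kanek: *sekibeb
  sekibeb → sesibeb   [palatalisation]
  sesibeb → hesibeb   [debuccalisation]
  hesibeb (rule 3 does not apply)
  giving Kanek hesibeb.
Vutune: start from *sekibeb.
  rule 1 (intervocalic voicing): sekibeb → segibeb
  rule 2 (unconditioned shift): segibeb → segipep
  rule 3: no change — segipep
  ⇒ Vutune segipep
Yodorish: *sekibeb
  sekibeb → hekibeb   [debuccalisation]
  hekibeb → hekipep   [unconditioned shift]
  hekipep (rule 3 does not apply)
  giving Yodorish hekipep.
Only *sekibeb yields all of Kanek hesibeb, Vutune segipep, Yodorish hekipep.

*sekibeb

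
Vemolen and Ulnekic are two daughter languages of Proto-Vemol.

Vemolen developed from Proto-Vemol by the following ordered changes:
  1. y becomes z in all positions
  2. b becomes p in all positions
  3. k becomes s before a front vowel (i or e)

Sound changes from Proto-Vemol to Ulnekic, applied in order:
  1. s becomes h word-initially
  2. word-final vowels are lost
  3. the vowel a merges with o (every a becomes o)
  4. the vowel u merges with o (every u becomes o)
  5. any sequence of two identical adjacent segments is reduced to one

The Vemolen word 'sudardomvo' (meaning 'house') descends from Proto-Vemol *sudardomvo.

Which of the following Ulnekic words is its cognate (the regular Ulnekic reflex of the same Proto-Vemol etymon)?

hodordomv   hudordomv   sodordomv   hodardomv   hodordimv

hodordomv

Ulnekic: start from *sudardomvo.
  rule 1 (debuccalisation): sudardomvo → hudardomvo
  rule 2 (apocope): hudardomvo → hudardomv
  rule 3 (vowel merger): hudardomv → hudordomv
  rule 4 (vowel merger): hudordomv → hodordomv
  rule 5: no change — hodordomv
  ⇒ Ulnekic hodordomv
The other candidates each miss or misapply at least one Ulnekic change.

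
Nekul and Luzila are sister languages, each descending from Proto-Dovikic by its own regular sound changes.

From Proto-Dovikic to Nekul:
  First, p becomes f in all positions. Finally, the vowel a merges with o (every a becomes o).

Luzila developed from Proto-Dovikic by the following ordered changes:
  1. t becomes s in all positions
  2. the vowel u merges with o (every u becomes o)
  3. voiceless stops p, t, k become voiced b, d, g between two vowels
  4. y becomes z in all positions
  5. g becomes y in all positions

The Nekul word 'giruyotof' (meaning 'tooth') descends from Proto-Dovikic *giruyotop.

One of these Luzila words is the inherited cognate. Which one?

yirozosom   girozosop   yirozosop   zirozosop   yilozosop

Luzila: start from *giruyotop.
  rule 1 (unconditioned shift): giruyotop → giruyosop
  rule 2 (vowel merger): giruyosop → giroyosop
  rule 3: no change — giroyosop
  rule 4 (unconditioned shift): giroyosop → girozosop
  rule 5 (unconditioned shift): girozosop → yirozosop
  ⇒ Luzila yirozosop

yirozosop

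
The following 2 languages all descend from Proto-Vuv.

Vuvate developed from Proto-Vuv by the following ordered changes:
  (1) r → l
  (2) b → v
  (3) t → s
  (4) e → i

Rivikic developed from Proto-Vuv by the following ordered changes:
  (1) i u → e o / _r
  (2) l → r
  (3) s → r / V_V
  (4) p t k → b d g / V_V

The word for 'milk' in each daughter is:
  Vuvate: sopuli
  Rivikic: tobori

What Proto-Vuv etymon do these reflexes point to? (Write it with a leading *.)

Position 1: Vuvate has s, Rivikic has t. Rivikic preserves t here (none of its changes turn any other segment into t), so the proto-segment is *t.
Position 3: Vuvate has p, Rivikic has b. Vuvate preserves p here (none of its changes turn any other segment into p), so the proto-segment is *p.
This points to *topuri. Verify forward in each daughter:
Vuvate: start from *topuri.
  rule 1 (unconditioned shift): topuri → topuli
  rule 2: no change — topuli
  rule 3 (unconditioned shift): topuli → sopuli
  rule 4: no change — sopuli
  ⇒ Vuvate sopuli
Rivikic: *topuri > topori > tobori  (by pre-rhotic lowering, intervocalic voicing)
*topuri is the unique common source.

*topuri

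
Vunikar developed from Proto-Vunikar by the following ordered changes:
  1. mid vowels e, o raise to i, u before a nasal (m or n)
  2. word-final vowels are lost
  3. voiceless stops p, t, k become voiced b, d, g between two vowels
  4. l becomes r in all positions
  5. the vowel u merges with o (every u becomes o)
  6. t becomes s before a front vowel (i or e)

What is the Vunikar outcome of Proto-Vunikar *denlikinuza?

dinriginoz

Vunikar: *denlikinuza > dinlikinuza > dinlikinuz > dinliginuz > dinriginuz > dinriginoz  (by pre-nasal raising, apocope, intervocalic voicing, unconditioned shift, vowel merger)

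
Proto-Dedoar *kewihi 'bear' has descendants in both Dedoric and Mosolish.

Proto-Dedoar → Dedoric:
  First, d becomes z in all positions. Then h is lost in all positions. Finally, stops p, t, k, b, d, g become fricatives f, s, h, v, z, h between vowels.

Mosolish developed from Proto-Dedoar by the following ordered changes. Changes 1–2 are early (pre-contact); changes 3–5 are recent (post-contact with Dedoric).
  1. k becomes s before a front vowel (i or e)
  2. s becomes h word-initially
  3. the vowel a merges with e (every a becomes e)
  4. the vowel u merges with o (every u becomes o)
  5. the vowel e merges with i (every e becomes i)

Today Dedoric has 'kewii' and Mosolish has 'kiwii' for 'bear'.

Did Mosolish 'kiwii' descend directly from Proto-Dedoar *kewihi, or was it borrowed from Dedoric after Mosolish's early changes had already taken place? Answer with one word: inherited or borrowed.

If inherited, *kewihi would pass through all of Mosolish's changes:
Mosolish: *kewihi
  kewihi → sewihi   [palatalisation]
  sewihi → hewihi   [debuccalisation]
  hewihi (rule 3 does not apply)
  hewihi (rule 4 does not apply)
  hewihi → hiwihi   [vowel merger]
  giving Mosolish hiwihi.
If borrowed from Dedoric 'kewii' after the early changes, it would undergo only the recent ones:
  rule 3 (vowel merger): no change (kewii)
  rule 4 (vowel merger): no change (kewii)
  rule 5 (vowel merger): kewii → kiwii
  ⇒ as a loan: kiwii
Mosolish 'kiwii' matches the loan outcome 'kiwii', not the inherited 'hiwihi' — it skipped the early Mosolish changes, so it was borrowed from Dedoric.

borrowed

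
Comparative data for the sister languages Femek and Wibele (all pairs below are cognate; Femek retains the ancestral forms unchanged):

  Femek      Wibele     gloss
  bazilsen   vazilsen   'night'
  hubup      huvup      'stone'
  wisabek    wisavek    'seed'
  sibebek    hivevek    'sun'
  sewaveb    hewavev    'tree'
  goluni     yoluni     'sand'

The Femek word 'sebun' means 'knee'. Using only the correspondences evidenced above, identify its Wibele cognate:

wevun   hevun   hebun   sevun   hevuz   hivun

hevun

sewaveb ~ hewavev — Femek s corresponds to Wibele h word-initially before a front vowel.
hubup ~ huvup — Femek b corresponds to Wibele v between vowels (before a back vowel).
Applying these to Femek 'sebun':
  sebun → hebun   (s→h word-initially before a front vowel)
  hebun → hevun   (b→v between vowels (before a back vowel))
So the Wibele cognate is 'hevun'.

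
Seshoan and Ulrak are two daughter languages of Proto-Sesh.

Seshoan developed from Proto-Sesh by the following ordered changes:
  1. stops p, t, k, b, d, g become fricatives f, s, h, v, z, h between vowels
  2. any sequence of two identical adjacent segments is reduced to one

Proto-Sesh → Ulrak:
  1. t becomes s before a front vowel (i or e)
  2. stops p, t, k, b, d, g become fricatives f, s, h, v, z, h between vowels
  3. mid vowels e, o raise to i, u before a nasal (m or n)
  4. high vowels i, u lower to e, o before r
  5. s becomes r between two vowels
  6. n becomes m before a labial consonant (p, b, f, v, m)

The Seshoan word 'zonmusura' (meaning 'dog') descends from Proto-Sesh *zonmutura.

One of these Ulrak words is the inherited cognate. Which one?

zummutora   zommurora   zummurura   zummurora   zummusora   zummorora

Ulrak: start from *zonmutura.
  rule 1: no change — zonmutura
  rule 2 (intervocalic lenition): zonmutura → zonmusura
  rule 3 (pre-nasal raising): zonmusura → zunmusura
  rule 4 (pre-rhotic lowering): zunmusura → zunmusora
  rule 5 (rhotacism): zunmusora → zunmurora
  rule 6 (nasal place assimilation): zunmurora → zummurora
  ⇒ Ulrak zummurora

zummurora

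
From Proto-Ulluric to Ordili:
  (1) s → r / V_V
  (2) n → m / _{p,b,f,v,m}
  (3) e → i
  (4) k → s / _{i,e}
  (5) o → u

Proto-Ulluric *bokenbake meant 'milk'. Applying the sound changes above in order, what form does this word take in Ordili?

busimbasi

Ordili: *bokenbake > bokembake > bokimbaki > bosimbasi > busimbasi  (by nasal place assimilation, vowel merger, palatalisation, vowel merger)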